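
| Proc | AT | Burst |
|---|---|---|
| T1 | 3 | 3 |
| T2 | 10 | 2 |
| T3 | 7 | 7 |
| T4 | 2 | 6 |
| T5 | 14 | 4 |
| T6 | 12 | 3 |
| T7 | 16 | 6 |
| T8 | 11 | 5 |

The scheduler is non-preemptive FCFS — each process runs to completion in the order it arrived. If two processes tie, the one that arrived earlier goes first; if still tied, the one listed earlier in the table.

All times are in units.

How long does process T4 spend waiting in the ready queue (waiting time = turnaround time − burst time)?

0

Gantt: | idle 0-2 | T4 2-8 | T1 8-11 | T3 11-18 | T2 18-20 | T8 20-25 | T6 25-28 | T5 28-32 | T7 32-38 |
Completion: T1=11  T2=20  T3=18  T4=8  T5=32  T6=28  T7=38  T8=25
Waiting(T4) = turnaround − burst = 6 − 6 = 0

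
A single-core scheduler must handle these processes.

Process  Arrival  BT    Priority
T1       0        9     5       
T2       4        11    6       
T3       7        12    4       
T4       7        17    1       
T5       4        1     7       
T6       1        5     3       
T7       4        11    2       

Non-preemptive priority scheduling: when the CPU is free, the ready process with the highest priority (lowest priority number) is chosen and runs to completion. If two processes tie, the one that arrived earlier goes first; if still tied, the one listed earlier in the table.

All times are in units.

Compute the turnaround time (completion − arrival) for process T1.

9

Schedule: | T1 0-9 | T4 9-26 | T7 26-37 | T6 37-42 | T3 42-54 | T2 54-65 | T5 65-66 |
Completion: T1=9  T2=65  T3=54  T4=26  T5=66  T6=42  T7=37
Turnaround (C−A): T1=9  T2=61  T3=47  T4=19  T5=62  T6=41  T7=33
Turnaround(T1) = completion − arrival = 9 − 0 = 9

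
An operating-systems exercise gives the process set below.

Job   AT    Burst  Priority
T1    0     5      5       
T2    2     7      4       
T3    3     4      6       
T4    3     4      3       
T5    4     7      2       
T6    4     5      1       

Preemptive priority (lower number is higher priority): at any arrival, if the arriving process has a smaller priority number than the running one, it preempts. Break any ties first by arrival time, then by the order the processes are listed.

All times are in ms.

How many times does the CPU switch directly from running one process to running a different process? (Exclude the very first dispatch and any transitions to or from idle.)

Timeline: | T1 0-2 | T2 2-3 | T4 3-4 | T6 4-9 | T5 9-16 | T4 16-19 | T2 19-25 | T1 25-28 | T3 28-32 |
Completion: T1=28  T2=25  T3=32  T4=19  T5=16  T6=9
Turnaround (C−A): T1=28  T2=23  T3=29  T4=16  T5=12  T6=5

8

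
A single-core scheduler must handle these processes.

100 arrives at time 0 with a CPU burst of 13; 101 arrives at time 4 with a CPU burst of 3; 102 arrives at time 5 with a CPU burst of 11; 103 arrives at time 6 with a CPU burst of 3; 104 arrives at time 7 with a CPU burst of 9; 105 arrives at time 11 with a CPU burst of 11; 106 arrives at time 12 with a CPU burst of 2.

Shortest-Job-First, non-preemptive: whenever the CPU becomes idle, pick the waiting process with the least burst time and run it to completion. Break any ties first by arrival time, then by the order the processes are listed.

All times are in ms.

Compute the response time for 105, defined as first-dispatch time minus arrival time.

Gantt: | 100 0-13 | 106 13-15 | 101 15-18 | 103 18-21 | 104 21-30 | 102 30-41 | 105 41-52 |
Completion: 100=13  101=18  102=41  103=21  104=30  105=52  106=15
Response(105) = first start − arrival = 41 − 11 = 30

30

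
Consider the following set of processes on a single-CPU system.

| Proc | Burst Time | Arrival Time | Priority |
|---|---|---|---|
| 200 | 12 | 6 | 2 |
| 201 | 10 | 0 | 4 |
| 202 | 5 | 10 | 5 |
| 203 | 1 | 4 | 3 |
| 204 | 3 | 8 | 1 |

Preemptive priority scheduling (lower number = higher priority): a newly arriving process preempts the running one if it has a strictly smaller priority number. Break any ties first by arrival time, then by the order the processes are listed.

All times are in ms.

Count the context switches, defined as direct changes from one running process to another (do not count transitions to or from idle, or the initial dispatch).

Schedule: | 201 0-4 | 203 4-5 | 201 5-6 | 200 6-8 | 204 8-11 | 200 11-21 | 201 21-26 | 202 26-31 |
Completion: 200=21  201=26  202=31  203=5  204=11
Turnaround (C−A): 200=15  201=26  202=21  203=1  204=3

7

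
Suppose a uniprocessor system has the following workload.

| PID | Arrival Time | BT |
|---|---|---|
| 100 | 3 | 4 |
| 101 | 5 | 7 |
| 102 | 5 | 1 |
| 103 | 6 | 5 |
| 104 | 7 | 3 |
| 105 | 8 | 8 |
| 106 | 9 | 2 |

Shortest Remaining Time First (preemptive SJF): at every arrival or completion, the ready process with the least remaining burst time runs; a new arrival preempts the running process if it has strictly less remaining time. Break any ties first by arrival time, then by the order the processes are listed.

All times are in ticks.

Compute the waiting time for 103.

Schedule: | idle 0-3 | 100 3-5 | 102 5-6 | 100 6-8 | 104 8-11 | 106 11-13 | 103 13-18 | 101 18-25 | 105 25-33 |
Completion: 100=8  101=25  102=6  103=18  104=11  105=33  106=13
Waiting(103) = turnaround − burst = 12 − 5 = 7

7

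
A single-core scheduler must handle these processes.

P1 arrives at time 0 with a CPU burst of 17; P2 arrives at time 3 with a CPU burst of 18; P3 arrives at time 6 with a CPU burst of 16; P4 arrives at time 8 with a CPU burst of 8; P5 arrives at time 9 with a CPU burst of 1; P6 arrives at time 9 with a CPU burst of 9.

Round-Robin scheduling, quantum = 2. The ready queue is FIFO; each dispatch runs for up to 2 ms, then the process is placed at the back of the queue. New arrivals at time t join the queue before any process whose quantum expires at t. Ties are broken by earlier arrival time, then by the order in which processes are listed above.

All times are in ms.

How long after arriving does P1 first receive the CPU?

Gantt: | P1 0-4 | P2 4-6 | P1 6-8 | P3 8-10 | P2 10-12 | P4 12-14 | P1 14-16 | P5 16-17 | P6 17-19 | P3 19-21 | P2 21-23 | P4 23-25 | P1 25-27 | P6 27-29 | P3 29-31 | P2 31-33 | P4 33-35 | P1 35-37 | P6 37-39 | P3 39-41 | P2 41-43 | P4 43-45 | P1 45-47 | P6 47-49 | P3 49-51 | P2 51-53 | P1 53-55 | P6 55-56 | P3 56-58 | P2 58-60 | P1 60-61 | P3 61-63 | P2 63-65 | P3 65-67 | P2 67-69 |
Completion: P1=61  P2=69  P3=67  P4=45  P5=17  P6=56
Turnaround (C−A): P1=61  P2=66  P3=61  P4=37  P5=8  P6=47
Response(P1) = first start − arrival = 0 − 0 = 0

0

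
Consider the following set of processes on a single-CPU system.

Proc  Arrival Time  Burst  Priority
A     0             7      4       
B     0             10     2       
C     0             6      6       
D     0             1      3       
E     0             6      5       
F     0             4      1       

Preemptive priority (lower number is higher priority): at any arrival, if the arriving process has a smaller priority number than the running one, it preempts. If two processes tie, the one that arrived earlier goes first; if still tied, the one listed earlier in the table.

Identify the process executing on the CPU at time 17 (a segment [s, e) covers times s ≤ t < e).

Schedule: | F 0-4 | B 4-14 | D 14-15 | A 15-22 | E 22-28 | C 28-34 |
Completion: A=22  B=14  C=34  D=15  E=28  F=4

A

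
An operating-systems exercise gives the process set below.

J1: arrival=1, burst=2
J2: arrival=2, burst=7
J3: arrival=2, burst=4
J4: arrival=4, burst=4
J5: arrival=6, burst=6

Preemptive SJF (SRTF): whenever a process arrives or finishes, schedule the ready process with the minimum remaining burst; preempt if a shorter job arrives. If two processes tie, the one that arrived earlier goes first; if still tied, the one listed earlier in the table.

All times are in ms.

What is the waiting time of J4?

Gantt: | idle 0-1 | J1 1-3 | J3 3-7 | J4 7-11 | J5 11-17 | J2 17-24 |
Completion: J1=3  J2=24  J3=7  J4=11  J5=17
Turnaround (C−A): J1=2  J2=22  J3=5  J4=7  J5=11
Waiting(J4) = turnaround − burst = 7 − 4 = 3

3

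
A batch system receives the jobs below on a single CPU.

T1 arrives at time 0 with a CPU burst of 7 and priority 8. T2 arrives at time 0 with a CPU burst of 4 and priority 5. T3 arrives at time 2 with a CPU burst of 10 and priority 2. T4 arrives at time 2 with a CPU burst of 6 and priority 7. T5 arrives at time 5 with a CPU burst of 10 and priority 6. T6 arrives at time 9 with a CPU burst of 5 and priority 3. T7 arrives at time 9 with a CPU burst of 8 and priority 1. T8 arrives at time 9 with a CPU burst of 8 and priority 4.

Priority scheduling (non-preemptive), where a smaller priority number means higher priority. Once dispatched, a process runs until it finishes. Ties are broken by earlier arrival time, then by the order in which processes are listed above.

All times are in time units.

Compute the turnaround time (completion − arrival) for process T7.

13

Gantt: | T2 0-4 | T3 4-14 | T7 14-22 | T6 22-27 | T8 27-35 | T5 35-45 | T4 45-51 | T1 51-58 |
Completion: T1=58  T2=4  T3=14  T4=51  T5=45  T6=27  T7=22  T8=35
Turnaround (C−A): T1=58  T2=4  T3=12  T4=49  T5=40  T6=18  T7=13  T8=26
Turnaround(T7) = completion − arrival = 22 − 9 = 13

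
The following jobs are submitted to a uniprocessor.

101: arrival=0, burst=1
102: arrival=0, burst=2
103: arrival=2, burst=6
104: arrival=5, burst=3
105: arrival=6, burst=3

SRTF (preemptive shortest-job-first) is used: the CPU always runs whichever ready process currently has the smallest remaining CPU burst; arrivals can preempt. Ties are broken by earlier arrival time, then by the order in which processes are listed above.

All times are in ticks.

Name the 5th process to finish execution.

Timeline: | 101 0-1 | 102 1-3 | 103 3-5 | 104 5-8 | 105 8-11 | 103 11-15 |
Completion: 101=1  102=3  103=15  104=8  105=11
Turnaround (C−A): 101=1  102=3  103=13  104=3  105=5
Finish order: 101 → 102 → 104 → 105 → 103

103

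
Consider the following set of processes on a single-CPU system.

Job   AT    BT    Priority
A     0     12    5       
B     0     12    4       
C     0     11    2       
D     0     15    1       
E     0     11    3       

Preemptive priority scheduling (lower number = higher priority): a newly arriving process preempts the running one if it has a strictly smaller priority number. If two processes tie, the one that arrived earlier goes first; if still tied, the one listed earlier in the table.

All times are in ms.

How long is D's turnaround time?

Gantt: | D 0-15 | C 15-26 | E 26-37 | B 37-49 | A 49-61 |
Completion: A=61  B=49  C=26  D=15  E=37
Turnaround (C−A): A=61  B=49  C=26  D=15  E=37
Turnaround(D) = completion − arrival = 15 − 0 = 15

15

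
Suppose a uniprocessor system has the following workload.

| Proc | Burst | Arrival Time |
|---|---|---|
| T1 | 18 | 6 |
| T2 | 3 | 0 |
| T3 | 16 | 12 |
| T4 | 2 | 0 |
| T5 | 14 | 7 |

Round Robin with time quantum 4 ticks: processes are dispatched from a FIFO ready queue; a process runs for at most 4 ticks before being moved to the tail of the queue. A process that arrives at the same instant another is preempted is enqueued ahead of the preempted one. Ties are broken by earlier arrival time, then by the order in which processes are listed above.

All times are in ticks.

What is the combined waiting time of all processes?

Gantt: | T2 0-3 | T4 3-5 | idle 5-6 | T1 6-10 | T5 10-14 | T1 14-18 | T3 18-22 | T5 22-26 | T1 26-30 | T3 30-34 | T5 34-38 | T1 38-42 | T3 42-46 | T5 46-48 | T1 48-50 | T3 50-54 |
Completion: T1=50  T2=3  T3=54  T4=5  T5=48
Turnaround (C−A): T1=44  T2=3  T3=42  T4=5  T5=41
Waiting = turnaround − burst: T1=26, T2=0, T3=26, T4=3, T5=27
Total waiting = 26 + 0 + 26 + 3 + 27 = 82

82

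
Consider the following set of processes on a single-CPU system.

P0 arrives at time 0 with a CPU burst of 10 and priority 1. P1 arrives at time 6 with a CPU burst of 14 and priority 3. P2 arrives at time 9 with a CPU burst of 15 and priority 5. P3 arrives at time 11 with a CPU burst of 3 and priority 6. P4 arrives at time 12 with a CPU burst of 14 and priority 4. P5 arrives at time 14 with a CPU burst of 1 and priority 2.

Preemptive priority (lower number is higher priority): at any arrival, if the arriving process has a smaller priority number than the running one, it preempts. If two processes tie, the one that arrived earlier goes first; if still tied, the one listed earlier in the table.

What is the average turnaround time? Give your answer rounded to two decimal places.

24.67

Timeline: | P0 0-10 | P1 10-14 | P5 14-15 | P1 15-25 | P4 25-39 | P2 39-54 | P3 54-57 |
Completion: P0=10  P1=25  P2=54  P3=57  P4=39  P5=15
Turnaround (C−A): P0=10  P1=19  P2=45  P3=46  P4=27  P5=1
Turnaround times: P0=10, P1=19, P2=45, P3=46, P4=27, P5=1
Average turnaround = (10+19+45+46+27+1) / 6 = 148/6 = 24.67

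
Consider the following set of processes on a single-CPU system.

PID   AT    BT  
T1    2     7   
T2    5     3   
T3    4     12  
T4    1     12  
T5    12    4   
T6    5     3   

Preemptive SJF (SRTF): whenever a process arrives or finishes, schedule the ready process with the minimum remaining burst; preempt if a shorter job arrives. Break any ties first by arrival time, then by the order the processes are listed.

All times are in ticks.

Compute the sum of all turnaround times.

Schedule: | idle 0-1 | T4 1-2 | T1 2-5 | T2 5-8 | T6 8-11 | T1 11-15 | T5 15-19 | T4 19-30 | T3 30-42 |
Completion: T1=15  T2=8  T3=42  T4=30  T5=19  T6=11
Turnaround = completion − arrival: T1=13, T2=3, T3=38, T4=29, T5=7, T6=6
Total turnaround = 13 + 3 + 38 + 29 + 7 + 6 = 96

96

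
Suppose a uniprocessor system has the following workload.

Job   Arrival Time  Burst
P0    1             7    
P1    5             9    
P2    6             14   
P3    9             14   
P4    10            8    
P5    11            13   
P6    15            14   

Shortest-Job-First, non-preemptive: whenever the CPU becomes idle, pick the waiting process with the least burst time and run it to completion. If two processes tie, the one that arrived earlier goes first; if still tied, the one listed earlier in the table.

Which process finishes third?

P4

Gantt: | idle 0-1 | P0 1-8 | P1 8-17 | P4 17-25 | P5 25-38 | P2 38-52 | P3 52-66 | P6 66-80 |
Completion: P0=8  P1=17  P2=52  P3=66  P4=25  P5=38  P6=80
Turnaround (C−A): P0=7  P1=12  P2=46  P3=57  P4=15  P5=27  P6=65
Finish order: P0 → P1 → P4 → P5 → P2 → P3 → P6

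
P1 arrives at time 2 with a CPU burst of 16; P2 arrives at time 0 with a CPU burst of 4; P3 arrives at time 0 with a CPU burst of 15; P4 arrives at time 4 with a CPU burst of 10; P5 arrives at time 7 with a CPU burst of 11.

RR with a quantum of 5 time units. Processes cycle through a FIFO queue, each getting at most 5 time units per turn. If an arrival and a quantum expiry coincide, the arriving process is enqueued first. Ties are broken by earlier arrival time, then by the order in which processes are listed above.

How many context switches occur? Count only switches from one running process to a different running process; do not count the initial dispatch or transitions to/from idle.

12

Gantt: | P2 0-4 | P3 4-9 | P1 9-14 | P4 14-19 | P5 19-24 | P3 24-29 | P1 29-34 | P4 34-39 | P5 39-44 | P3 44-49 | P1 49-54 | P5 54-55 | P1 55-56 |
Completion: P1=56  P2=4  P3=49  P4=39  P5=55
Turnaround (C−A): P1=54  P2=4  P3=49  P4=35  P5=48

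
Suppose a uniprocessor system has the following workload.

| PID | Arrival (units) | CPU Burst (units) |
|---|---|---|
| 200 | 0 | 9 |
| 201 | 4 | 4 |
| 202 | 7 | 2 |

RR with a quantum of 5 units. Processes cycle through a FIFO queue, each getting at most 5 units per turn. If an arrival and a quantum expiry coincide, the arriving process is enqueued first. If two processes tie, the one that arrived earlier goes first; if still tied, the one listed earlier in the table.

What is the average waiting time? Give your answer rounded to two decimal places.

3.67

Timeline: | 200 0-5 | 201 5-9 | 200 9-13 | 202 13-15 |
Completion: 200=13  201=9  202=15
Turnaround (C−A): 200=13  201=5  202=8
Waiting times: 200=4, 201=1, 202=6
Average waiting = (4+1+6) / 3 = 11/3 = 3.67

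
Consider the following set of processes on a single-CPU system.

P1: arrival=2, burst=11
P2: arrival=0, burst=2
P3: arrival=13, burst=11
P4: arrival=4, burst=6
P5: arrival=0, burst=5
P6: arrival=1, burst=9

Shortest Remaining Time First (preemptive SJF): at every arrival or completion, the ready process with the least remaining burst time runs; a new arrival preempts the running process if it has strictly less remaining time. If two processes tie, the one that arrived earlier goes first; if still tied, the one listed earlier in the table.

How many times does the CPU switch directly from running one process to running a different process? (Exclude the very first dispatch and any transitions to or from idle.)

5

Gantt: | P2 0-2 | P5 2-7 | P4 7-13 | P6 13-22 | P1 22-33 | P3 33-44 |
Completion: P1=33  P2=2  P3=44  P4=13  P5=7  P6=22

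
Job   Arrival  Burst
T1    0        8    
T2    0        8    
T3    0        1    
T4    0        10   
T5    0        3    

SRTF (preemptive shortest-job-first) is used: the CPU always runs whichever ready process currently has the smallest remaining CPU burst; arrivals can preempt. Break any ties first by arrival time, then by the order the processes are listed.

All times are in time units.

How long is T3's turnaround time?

Timeline: | T3 0-1 | T5 1-4 | T1 4-12 | T2 12-20 | T4 20-30 |
Completion: T1=12  T2=20  T3=1  T4=30  T5=4
Turnaround(T3) = completion − arrival = 1 − 0 = 1

1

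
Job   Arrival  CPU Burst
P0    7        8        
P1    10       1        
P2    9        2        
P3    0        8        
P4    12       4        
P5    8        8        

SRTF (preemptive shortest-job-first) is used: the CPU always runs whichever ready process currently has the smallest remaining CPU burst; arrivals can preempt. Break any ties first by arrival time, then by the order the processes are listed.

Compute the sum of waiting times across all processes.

Schedule: | P3 0-8 | P0 8-9 | P2 9-11 | P1 11-12 | P4 12-16 | P0 16-23 | P5 23-31 |
Completion: P0=23  P1=12  P2=11  P3=8  P4=16  P5=31
Turnaround (C−A): P0=16  P1=2  P2=2  P3=8  P4=4  P5=23
Waiting = turnaround − burst: P0=8, P1=1, P2=0, P3=0, P4=0, P5=15
Total waiting = 8 + 1 + 0 + 0 + 0 + 15 = 24

24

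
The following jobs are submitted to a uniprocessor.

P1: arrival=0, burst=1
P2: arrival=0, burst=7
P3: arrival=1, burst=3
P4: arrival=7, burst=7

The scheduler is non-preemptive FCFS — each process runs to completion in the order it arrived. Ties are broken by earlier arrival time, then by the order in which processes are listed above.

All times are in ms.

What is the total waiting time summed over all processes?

12

Schedule: | P1 0-1 | P2 1-8 | P3 8-11 | P4 11-18 |
Completion: P1=1  P2=8  P3=11  P4=18
Turnaround (C−A): P1=1  P2=8  P3=10  P4=11
Waiting = turnaround − burst: P1=0, P2=1, P3=7, P4=4
Total waiting = 0 + 1 + 7 + 4 = 12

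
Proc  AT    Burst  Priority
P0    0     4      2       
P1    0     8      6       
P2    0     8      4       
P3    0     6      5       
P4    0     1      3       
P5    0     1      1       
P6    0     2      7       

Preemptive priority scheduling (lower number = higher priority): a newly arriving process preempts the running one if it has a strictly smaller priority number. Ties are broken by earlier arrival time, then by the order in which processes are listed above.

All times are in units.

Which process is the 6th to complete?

P1

Timeline: | P5 0-1 | P0 1-5 | P4 5-6 | P2 6-14 | P3 14-20 | P1 20-28 | P6 28-30 |
Completion: P0=5  P1=28  P2=14  P3=20  P4=6  P5=1  P6=30
Finish order: P5 → P0 → P4 → P2 → P3 → P1 → P6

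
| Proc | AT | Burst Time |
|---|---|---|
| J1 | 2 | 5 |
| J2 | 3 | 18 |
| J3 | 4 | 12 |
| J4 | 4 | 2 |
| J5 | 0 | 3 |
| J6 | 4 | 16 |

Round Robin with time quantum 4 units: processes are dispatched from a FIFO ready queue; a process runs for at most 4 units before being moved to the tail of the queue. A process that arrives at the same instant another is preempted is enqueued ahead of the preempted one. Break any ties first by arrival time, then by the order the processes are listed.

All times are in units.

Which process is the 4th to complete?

J3

Gantt: | J5 0-3 | J1 3-7 | J2 7-11 | J3 11-15 | J4 15-17 | J6 17-21 | J1 21-22 | J2 22-26 | J3 26-30 | J6 30-34 | J2 34-38 | J3 38-42 | J6 42-46 | J2 46-50 | J6 50-54 | J2 54-56 |
Completion: J1=22  J2=56  J3=42  J4=17  J5=3  J6=54
Turnaround (C−A): J1=20  J2=53  J3=38  J4=13  J5=3  J6=50
Finish order: J5 → J4 → J1 → J3 → J6 → J2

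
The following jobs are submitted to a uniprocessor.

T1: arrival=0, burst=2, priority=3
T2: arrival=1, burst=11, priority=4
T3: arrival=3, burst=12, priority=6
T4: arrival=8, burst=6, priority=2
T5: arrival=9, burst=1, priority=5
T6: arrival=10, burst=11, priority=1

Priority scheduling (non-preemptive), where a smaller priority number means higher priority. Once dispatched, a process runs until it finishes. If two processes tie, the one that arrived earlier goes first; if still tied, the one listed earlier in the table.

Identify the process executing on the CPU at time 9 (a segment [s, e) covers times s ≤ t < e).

Timeline: | T1 0-2 | T2 2-13 | T6 13-24 | T4 24-30 | T5 30-31 | T3 31-43 |
Completion: T1=2  T2=13  T3=43  T4=30  T5=31  T6=24
Turnaround (C−A): T1=2  T2=12  T3=40  T4=22  T5=22  T6=14

T2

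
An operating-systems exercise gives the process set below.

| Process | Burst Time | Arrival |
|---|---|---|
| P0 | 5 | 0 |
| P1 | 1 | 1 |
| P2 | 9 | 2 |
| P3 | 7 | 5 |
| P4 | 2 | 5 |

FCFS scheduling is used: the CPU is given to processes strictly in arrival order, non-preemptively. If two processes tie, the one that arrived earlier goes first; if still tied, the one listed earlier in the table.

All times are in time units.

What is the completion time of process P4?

24

Timeline: | P0 0-5 | P1 5-6 | P2 6-15 | P3 15-22 | P4 22-24 |
Completion: P0=5  P1=6  P2=15  P3=22  P4=24
Turnaround (C−A): P0=5  P1=5  P2=13  P3=17  P4=19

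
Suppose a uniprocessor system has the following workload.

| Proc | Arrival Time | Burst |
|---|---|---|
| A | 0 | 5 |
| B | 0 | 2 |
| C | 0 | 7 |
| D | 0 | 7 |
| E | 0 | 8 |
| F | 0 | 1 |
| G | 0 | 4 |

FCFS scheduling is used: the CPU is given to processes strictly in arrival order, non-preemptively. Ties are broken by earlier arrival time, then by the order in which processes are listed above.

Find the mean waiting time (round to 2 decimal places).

15.14

Timeline: | A 0-5 | B 5-7 | C 7-14 | D 14-21 | E 21-29 | F 29-30 | G 30-34 |
Completion: A=5  B=7  C=14  D=21  E=29  F=30  G=34
Waiting times: A=0, B=5, C=7, D=14, E=21, F=29, G=30
Average waiting = (0+5+7+14+21+29+30) / 7 = 106/7 = 15.14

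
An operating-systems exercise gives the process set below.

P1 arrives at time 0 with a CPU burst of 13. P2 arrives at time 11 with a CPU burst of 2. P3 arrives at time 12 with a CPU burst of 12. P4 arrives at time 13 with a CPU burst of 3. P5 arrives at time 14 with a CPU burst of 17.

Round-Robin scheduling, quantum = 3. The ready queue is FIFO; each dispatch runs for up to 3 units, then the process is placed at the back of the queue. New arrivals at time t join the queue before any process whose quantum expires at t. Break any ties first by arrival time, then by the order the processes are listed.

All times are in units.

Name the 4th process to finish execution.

Gantt: | P1 0-12 | P2 12-14 | P3 14-17 | P1 17-18 | P4 18-21 | P5 21-24 | P3 24-27 | P5 27-30 | P3 30-33 | P5 33-36 | P3 36-39 | P5 39-47 |
Completion: P1=18  P2=14  P3=39  P4=21  P5=47
Turnaround (C−A): P1=18  P2=3  P3=27  P4=8  P5=33
Finish order: P2 → P1 → P4 → P3 → P5

P3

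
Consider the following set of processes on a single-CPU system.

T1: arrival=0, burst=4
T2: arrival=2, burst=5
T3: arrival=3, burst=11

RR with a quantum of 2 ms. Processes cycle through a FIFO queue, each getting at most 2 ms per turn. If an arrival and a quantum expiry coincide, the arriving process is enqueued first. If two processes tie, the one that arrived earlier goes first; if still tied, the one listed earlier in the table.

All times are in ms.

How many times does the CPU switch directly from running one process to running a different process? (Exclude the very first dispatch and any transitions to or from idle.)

7

Timeline: | T1 0-2 | T2 2-4 | T1 4-6 | T3 6-8 | T2 8-10 | T3 10-12 | T2 12-13 | T3 13-20 |
Completion: T1=6  T2=13  T3=20
Turnaround (C−A): T1=6  T2=11  T3=17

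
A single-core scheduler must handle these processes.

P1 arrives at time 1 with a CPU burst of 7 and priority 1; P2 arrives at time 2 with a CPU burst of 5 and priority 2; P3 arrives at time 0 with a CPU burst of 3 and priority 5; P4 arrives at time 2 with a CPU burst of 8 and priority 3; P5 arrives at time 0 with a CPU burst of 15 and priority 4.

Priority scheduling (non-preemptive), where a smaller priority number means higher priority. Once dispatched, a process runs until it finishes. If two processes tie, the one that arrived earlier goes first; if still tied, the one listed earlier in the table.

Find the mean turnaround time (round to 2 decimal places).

Gantt: | P5 0-15 | P1 15-22 | P2 22-27 | P4 27-35 | P3 35-38 |
Completion: P1=22  P2=27  P3=38  P4=35  P5=15
Turnaround times: P1=21, P2=25, P3=38, P4=33, P5=15
Average turnaround = (21+25+38+33+15) / 5 = 132/5 = 26.40

26.40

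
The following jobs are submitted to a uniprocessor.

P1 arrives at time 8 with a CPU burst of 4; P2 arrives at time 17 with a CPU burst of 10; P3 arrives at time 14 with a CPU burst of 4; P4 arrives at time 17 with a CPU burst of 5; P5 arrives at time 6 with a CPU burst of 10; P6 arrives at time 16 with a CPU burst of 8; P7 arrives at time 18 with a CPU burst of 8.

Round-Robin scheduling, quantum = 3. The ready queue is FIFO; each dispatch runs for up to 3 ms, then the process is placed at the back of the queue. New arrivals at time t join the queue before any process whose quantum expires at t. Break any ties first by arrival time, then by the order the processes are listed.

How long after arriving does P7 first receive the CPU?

13

Schedule: | idle 0-6 | P5 6-9 | P1 9-12 | P5 12-15 | P1 15-16 | P3 16-19 | P5 19-22 | P6 22-25 | P2 25-28 | P4 28-31 | P7 31-34 | P3 34-35 | P5 35-36 | P6 36-39 | P2 39-42 | P4 42-44 | P7 44-47 | P6 47-49 | P2 49-52 | P7 52-54 | P2 54-55 |
Completion: P1=16  P2=55  P3=35  P4=44  P5=36  P6=49  P7=54
Turnaround (C−A): P1=8  P2=38  P3=21  P4=27  P5=30  P6=33  P7=36
Response(P7) = first start − arrival = 31 − 18 = 13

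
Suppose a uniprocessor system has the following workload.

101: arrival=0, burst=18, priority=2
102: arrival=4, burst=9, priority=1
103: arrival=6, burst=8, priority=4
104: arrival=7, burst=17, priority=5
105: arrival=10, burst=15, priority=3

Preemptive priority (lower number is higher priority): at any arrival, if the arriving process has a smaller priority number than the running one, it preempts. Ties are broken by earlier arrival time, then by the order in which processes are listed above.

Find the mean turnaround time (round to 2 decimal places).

34.40

Timeline: | 101 0-4 | 102 4-13 | 101 13-27 | 105 27-42 | 103 42-50 | 104 50-67 |
Completion: 101=27  102=13  103=50  104=67  105=42
Turnaround (C−A): 101=27  102=9  103=44  104=60  105=32
Turnaround times: 101=27, 102=9, 103=44, 104=60, 105=32
Average turnaround = (27+9+44+60+32) / 5 = 172/5 = 34.40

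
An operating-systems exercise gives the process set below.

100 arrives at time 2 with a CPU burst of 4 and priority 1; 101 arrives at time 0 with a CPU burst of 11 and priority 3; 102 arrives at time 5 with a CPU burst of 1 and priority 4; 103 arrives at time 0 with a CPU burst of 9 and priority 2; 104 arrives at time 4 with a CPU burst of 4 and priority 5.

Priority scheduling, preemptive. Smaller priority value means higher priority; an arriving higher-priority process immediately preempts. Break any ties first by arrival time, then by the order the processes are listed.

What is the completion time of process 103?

Timeline: | 103 0-2 | 100 2-6 | 103 6-13 | 101 13-24 | 102 24-25 | 104 25-29 |
Completion: 100=6  101=24  102=25  103=13  104=29
Turnaround (C−A): 100=4  101=24  102=20  103=13  104=25

13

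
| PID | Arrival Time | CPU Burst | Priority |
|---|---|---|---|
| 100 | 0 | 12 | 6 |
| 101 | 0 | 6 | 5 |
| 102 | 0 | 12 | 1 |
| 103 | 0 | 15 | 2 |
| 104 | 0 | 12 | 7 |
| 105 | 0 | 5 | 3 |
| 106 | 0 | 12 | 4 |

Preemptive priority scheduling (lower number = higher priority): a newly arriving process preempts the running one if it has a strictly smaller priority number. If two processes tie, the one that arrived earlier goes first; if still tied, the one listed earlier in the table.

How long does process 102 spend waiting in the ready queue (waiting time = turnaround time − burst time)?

Gantt: | 102 0-12 | 103 12-27 | 105 27-32 | 106 32-44 | 101 44-50 | 100 50-62 | 104 62-74 |
Completion: 100=62  101=50  102=12  103=27  104=74  105=32  106=44
Turnaround (C−A): 100=62  101=50  102=12  103=27  104=74  105=32  106=44
Waiting(102) = turnaround − burst = 12 − 12 = 0

0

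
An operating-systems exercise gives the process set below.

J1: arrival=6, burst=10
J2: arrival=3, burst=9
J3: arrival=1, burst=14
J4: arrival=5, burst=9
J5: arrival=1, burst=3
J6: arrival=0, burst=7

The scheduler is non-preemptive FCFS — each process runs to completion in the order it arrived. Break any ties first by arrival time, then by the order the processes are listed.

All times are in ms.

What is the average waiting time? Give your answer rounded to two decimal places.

18.50

Gantt: | J6 0-7 | J3 7-21 | J5 21-24 | J2 24-33 | J4 33-42 | J1 42-52 |
Completion: J1=52  J2=33  J3=21  J4=42  J5=24  J6=7
Waiting times: J1=36, J2=21, J3=6, J4=28, J5=20, J6=0
Average waiting = (36+21+6+28+20+0) / 6 = 111/6 = 18.50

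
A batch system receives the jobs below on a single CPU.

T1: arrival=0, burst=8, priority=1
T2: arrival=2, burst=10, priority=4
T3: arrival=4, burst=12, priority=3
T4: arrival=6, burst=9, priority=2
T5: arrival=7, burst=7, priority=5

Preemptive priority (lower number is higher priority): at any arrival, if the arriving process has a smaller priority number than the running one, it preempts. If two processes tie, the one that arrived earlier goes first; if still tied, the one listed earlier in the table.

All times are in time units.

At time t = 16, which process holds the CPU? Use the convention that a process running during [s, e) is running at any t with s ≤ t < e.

Timeline: | T1 0-8 | T4 8-17 | T3 17-29 | T2 29-39 | T5 39-46 |
Completion: T1=8  T2=39  T3=29  T4=17  T5=46
Turnaround (C−A): T1=8  T2=37  T3=25  T4=11  T5=39

T4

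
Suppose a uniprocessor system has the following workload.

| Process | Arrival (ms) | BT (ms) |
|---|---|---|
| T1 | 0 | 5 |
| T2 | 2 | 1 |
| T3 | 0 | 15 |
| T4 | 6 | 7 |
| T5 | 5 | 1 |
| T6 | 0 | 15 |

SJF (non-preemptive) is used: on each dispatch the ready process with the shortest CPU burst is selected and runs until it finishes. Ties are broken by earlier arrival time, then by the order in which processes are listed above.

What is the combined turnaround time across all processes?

92

Schedule: | T1 0-5 | T2 5-6 | T5 6-7 | T4 7-14 | T3 14-29 | T6 29-44 |
Completion: T1=5  T2=6  T3=29  T4=14  T5=7  T6=44
Turnaround (C−A): T1=5  T2=4  T3=29  T4=8  T5=2  T6=44
Turnaround = completion − arrival: T1=5, T2=4, T3=29, T4=8, T5=2, T6=44
Total turnaround = 5 + 4 + 29 + 8 + 2 + 44 = 92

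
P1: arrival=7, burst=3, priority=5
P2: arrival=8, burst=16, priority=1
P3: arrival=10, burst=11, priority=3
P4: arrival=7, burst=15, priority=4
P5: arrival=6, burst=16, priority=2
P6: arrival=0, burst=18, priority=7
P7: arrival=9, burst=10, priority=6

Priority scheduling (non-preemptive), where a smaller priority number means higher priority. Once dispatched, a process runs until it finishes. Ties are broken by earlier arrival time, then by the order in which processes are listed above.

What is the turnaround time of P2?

26

Timeline: | P6 0-18 | P2 18-34 | P5 34-50 | P3 50-61 | P4 61-76 | P1 76-79 | P7 79-89 |
Completion: P1=79  P2=34  P3=61  P4=76  P5=50  P6=18  P7=89
Turnaround(P2) = completion − arrival = 34 − 8 = 26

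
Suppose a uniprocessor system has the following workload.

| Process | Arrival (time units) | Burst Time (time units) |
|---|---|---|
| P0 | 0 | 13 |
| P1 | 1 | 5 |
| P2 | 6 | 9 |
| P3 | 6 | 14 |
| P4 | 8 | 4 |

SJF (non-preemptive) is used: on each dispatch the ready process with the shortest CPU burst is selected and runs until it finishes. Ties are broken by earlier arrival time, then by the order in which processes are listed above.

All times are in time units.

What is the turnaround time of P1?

21

Gantt: | P0 0-13 | P4 13-17 | P1 17-22 | P2 22-31 | P3 31-45 |
Completion: P0=13  P1=22  P2=31  P3=45  P4=17
Turnaround (C−A): P0=13  P1=21  P2=25  P3=39  P4=9
Turnaround(P1) = completion − arrival = 22 − 1 = 21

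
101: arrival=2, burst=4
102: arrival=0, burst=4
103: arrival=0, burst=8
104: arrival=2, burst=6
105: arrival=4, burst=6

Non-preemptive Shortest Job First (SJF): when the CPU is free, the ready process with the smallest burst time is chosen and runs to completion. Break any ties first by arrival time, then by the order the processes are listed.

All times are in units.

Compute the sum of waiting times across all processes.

Timeline: | 102 0-4 | 101 4-8 | 104 8-14 | 105 14-20 | 103 20-28 |
Completion: 101=8  102=4  103=28  104=14  105=20
Waiting = turnaround − burst: 101=2, 102=0, 103=20, 104=6, 105=10
Total waiting = 2 + 0 + 20 + 6 + 10 = 38

38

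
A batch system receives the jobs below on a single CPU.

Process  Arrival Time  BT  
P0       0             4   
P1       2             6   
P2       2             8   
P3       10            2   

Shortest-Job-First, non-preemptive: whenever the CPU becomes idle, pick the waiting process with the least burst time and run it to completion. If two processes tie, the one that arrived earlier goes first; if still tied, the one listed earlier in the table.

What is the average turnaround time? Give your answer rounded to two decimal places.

Timeline: | P0 0-4 | P1 4-10 | P3 10-12 | P2 12-20 |
Completion: P0=4  P1=10  P2=20  P3=12
Turnaround (C−A): P0=4  P1=8  P2=18  P3=2
Turnaround times: P0=4, P1=8, P2=18, P3=2
Average turnaround = (4+8+18+2) / 4 = 32/4 = 8.00

8.00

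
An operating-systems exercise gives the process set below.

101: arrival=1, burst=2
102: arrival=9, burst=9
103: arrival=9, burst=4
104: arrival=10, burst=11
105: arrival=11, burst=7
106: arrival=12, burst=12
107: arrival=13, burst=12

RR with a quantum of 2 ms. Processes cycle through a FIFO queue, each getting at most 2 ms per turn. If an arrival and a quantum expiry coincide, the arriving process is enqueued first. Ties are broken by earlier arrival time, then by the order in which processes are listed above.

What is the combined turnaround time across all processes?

246

Schedule: | idle 0-1 | 101 1-3 | idle 3-9 | 102 9-11 | 103 11-13 | 104 13-15 | 105 15-17 | 102 17-19 | 106 19-21 | 107 21-23 | 103 23-25 | 104 25-27 | 105 27-29 | 102 29-31 | 106 31-33 | 107 33-35 | 104 35-37 | 105 37-39 | 102 39-41 | 106 41-43 | 107 43-45 | 104 45-47 | 105 47-48 | 102 48-49 | 106 49-51 | 107 51-53 | 104 53-55 | 106 55-57 | 107 57-59 | 104 59-60 | 106 60-62 | 107 62-64 |
Completion: 101=3  102=49  103=25  104=60  105=48  106=62  107=64
Turnaround = completion − arrival: 101=2, 102=40, 103=16, 104=50, 105=37, 106=50, 107=51
Total turnaround = 2 + 40 + 16 + 50 + 37 + 50 + 51 = 246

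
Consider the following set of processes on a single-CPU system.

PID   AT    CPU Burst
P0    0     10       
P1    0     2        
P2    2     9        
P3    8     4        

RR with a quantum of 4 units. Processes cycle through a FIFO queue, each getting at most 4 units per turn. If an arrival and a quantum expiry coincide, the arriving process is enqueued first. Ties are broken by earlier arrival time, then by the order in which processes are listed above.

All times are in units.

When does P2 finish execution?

25

Gantt: | P0 0-4 | P1 4-6 | P2 6-10 | P0 10-14 | P3 14-18 | P2 18-22 | P0 22-24 | P2 24-25 |
Completion: P0=24  P1=6  P2=25  P3=18
Turnaround (C−A): P0=24  P1=6  P2=23  P3=10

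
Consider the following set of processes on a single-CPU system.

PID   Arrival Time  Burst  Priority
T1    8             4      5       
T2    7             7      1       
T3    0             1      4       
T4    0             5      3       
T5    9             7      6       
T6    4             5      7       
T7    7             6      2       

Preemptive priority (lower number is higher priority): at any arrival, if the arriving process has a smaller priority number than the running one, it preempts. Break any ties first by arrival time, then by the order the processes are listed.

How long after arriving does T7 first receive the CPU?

Gantt: | T4 0-5 | T3 5-6 | T6 6-7 | T2 7-14 | T7 14-20 | T1 20-24 | T5 24-31 | T6 31-35 |
Completion: T1=24  T2=14  T3=6  T4=5  T5=31  T6=35  T7=20
Response(T7) = first start − arrival = 14 − 7 = 7

7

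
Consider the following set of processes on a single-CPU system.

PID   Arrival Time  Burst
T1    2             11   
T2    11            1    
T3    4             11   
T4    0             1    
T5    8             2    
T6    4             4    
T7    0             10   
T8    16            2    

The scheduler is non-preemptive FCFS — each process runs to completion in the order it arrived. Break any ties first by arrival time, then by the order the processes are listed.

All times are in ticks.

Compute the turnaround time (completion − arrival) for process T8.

Gantt: | T4 0-1 | T7 1-11 | T1 11-22 | T3 22-33 | T6 33-37 | T5 37-39 | T2 39-40 | T8 40-42 |
Completion: T1=22  T2=40  T3=33  T4=1  T5=39  T6=37  T7=11  T8=42
Turnaround (C−A): T1=20  T2=29  T3=29  T4=1  T5=31  T6=33  T7=11  T8=26
Turnaround(T8) = completion − arrival = 42 − 16 = 26

26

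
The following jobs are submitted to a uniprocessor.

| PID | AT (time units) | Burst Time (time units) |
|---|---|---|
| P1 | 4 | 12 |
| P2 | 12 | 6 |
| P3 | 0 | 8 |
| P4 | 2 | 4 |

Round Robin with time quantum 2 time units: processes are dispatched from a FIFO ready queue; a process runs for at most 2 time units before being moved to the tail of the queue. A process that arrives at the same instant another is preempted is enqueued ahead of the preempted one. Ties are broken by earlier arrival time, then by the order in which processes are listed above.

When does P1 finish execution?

Timeline: | P3 0-2 | P4 2-4 | P3 4-6 | P1 6-8 | P4 8-10 | P3 10-12 | P1 12-14 | P2 14-16 | P3 16-18 | P1 18-20 | P2 20-22 | P1 22-24 | P2 24-26 | P1 26-30 |
Completion: P1=30  P2=26  P3=18  P4=10
Turnaround (C−A): P1=26  P2=14  P3=18  P4=8

30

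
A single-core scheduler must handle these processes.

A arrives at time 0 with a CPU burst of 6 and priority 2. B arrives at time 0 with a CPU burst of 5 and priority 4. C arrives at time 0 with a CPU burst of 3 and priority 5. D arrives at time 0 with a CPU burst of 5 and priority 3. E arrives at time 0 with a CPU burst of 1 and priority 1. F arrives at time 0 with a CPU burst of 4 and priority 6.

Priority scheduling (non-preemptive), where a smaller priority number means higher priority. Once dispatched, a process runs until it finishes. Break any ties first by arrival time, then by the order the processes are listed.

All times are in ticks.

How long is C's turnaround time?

Gantt: | E 0-1 | A 1-7 | D 7-12 | B 12-17 | C 17-20 | F 20-24 |
Completion: A=7  B=17  C=20  D=12  E=1  F=24
Turnaround (C−A): A=7  B=17  C=20  D=12  E=1  F=24
Turnaround(C) = completion − arrival = 20 − 0 = 20

20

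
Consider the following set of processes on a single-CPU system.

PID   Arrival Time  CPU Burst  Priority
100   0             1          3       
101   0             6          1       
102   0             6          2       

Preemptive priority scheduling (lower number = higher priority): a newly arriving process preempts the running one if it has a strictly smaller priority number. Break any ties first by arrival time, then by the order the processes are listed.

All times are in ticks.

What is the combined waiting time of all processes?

18

Timeline: | 101 0-6 | 102 6-12 | 100 12-13 |
Completion: 100=13  101=6  102=12
Turnaround (C−A): 100=13  101=6  102=12
Waiting = turnaround − burst: 100=12, 101=0, 102=6
Total waiting = 12 + 0 + 6 = 18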